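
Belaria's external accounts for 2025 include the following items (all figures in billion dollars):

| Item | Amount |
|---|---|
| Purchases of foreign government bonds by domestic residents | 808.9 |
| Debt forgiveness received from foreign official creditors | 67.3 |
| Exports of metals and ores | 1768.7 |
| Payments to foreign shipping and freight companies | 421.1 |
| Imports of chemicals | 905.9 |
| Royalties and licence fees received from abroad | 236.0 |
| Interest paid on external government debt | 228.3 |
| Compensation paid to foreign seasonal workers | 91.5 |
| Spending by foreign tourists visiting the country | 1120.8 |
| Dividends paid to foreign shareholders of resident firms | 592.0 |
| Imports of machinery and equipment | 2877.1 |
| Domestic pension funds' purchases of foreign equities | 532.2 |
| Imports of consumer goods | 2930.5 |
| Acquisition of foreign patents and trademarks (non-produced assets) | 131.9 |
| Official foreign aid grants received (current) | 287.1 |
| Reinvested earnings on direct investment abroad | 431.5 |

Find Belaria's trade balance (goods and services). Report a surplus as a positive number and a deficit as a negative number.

-4009.1

Goods: -2877.1 - 2930.5 + 1768.7 - 905.9 = -4944.8
Services: 1120.8 + 236.0 - 421.1 = 935.7
Trade balance = -4944.8 + 935.7 = -4009.1
(Excluded from the trade balance — financial account: purchases of foreign government bonds by domestic residents 808.9, domestic pension funds' purchases of foreign equities 532.2; capital account: debt forgiveness received from foreign official creditors 67.3, acquisition of foreign patents and trademarks (non-produced assets) 131.9; primary income: interest paid on external government debt 228.3, compensation paid to foreign seasonal workers 91.5, dividends paid to foreign shareholders of resident firms 592.0, reinvested earnings on direct investment abroad 431.5; secondary income: official foreign aid grants received (current) 287.1.)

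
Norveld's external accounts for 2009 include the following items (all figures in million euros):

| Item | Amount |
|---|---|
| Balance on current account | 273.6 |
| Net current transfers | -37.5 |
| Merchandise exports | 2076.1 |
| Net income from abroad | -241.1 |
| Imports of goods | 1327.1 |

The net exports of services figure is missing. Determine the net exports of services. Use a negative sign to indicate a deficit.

Current account = goods balance + services balance + net primary income + net secondary income
Sum of the known components = 470.4
Net exports of services = CA - (known components) = 273.6 - 470.4 = -196.8

-196.8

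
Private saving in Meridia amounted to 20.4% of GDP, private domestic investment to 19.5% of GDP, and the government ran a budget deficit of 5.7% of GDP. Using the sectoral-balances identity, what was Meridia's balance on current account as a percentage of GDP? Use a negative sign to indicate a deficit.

-4.8

By the sectoral-balances identity, CA = (S_private - I) + (T - G).
Private balance = 20.4 - 19.5 = 0.9
Government balance (T - G) = -5.7
CA = 0.9 + (-5.7) = -4.8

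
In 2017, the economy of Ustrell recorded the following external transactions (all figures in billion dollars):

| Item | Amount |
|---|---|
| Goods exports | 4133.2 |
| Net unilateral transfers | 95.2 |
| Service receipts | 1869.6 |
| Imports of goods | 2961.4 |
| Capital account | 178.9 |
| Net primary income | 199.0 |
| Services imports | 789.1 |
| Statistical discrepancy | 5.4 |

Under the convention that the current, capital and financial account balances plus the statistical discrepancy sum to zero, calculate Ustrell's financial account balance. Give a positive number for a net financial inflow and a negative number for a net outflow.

-2730.8

Goods balance = 4133.2 - 2961.4 = 1171.8
Services balance = 1869.6 - 789.1 = 1080.5
Trade balance (goods + services) = 1171.8 + 1080.5 = 2252.3
Net primary income = 199.0
Net secondary income = 95.2
Current account = 2252.3 + 199.0 + 95.2 = 2546.5
Financial account = -(2546.5 + 178.9 + 5.4) = -2730.8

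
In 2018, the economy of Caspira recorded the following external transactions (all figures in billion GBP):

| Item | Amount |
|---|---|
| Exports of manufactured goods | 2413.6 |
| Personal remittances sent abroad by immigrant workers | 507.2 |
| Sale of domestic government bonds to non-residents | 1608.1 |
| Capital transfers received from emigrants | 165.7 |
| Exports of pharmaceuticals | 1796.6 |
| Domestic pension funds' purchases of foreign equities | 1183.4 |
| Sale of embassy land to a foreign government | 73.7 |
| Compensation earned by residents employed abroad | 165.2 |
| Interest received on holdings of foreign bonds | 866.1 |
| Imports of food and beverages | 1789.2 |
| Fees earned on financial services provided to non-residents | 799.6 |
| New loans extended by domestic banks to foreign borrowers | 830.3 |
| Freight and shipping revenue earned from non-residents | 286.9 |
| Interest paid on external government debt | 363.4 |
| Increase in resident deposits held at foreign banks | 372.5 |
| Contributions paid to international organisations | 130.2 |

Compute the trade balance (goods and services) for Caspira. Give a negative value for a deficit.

Goods: 1796.6 - 1789.2 + 2413.6 = 2421.0
Services: 286.9 + 799.6 = 1086.5
Trade balance = 2421.0 + 1086.5 = 3507.5
(Excluded from the trade balance — secondary income: personal remittances sent abroad by immigrant workers 507.2, contributions paid to international organisations 130.2; financial account: sale of domestic government bonds to non-residents 1608.1, domestic pension funds' purchases of foreign equities 1183.4, new loans extended by domestic banks to foreign borrowers 830.3, increase in resident deposits held at foreign banks 372.5; capital account: capital transfers received from emigrants 165.7, sale of embassy land to a foreign government 73.7; primary income: compensation earned by residents employed abroad 165.2, interest received on holdings of foreign bonds 866.1, interest paid on external government debt 363.4.)

3507.5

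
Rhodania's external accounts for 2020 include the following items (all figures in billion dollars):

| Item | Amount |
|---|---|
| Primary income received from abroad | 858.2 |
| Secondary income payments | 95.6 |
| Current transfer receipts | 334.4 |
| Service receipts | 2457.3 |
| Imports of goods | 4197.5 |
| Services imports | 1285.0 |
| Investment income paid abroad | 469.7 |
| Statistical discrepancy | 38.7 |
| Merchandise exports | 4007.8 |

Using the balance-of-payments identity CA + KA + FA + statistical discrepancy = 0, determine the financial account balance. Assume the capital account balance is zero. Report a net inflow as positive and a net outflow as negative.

-1648.6

Goods balance = 4007.8 - 4197.5 = -189.7
Services balance = 2457.3 - 1285.0 = 1172.3
Trade balance (goods + services) = -189.7 + 1172.3 = 982.6
Net primary income = 858.2 - 469.7 = 388.5
Net secondary income = 334.4 - 95.6 = 238.8
Current account = 982.6 + 388.5 + 238.8 = 1609.9
Financial account = -(1609.9 + 38.7) = -1648.6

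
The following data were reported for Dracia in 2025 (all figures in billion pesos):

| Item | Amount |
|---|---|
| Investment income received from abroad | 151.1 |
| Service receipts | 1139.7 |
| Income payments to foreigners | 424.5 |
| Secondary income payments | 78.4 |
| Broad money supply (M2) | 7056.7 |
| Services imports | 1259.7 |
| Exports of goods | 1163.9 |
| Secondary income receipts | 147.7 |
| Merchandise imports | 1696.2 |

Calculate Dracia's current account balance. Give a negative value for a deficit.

-856.4

Goods balance = 1163.9 - 1696.2 = -532.3
Services balance = 1139.7 - 1259.7 = -120.0
Trade balance (goods + services) = -532.3 + (-120.0) = -652.3
Net primary income = 151.1 - 424.5 = -273.4
Net secondary income = 147.7 - 78.4 = 69.3
Current account = -652.3 + (-273.4) + 69.3 = -856.4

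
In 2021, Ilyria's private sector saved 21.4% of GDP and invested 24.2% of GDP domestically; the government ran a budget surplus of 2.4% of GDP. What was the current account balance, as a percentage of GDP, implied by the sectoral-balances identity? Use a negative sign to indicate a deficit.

By the sectoral-balances identity, CA = (S_private - I) + (T - G).
Private balance = 21.4 - 24.2 = -2.8
Government balance (T - G) = 2.4
CA = -2.8 + 2.4 = -0.4

-0.4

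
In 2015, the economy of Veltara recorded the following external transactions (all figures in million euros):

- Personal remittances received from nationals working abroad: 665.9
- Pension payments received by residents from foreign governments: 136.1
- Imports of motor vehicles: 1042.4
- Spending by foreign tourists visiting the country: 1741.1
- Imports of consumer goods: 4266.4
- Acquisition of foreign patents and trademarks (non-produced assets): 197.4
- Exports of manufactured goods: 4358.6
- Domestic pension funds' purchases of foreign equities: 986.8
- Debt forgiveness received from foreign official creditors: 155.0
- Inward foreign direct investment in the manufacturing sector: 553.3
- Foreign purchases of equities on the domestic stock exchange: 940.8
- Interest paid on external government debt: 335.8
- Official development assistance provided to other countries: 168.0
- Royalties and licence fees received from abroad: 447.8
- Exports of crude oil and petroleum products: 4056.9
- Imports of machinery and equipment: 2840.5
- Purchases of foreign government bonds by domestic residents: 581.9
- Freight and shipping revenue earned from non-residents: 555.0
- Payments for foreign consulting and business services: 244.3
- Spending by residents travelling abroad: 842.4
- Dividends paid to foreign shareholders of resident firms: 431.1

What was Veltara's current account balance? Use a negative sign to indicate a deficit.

1790.5

Goods: 4056.9 + 4358.6 - 2840.5 - 4266.4 - 1042.4 = 266.2
Services: 555.0 - 842.4 - 244.3 + 447.8 + 1741.1 = 1657.2
Primary income: -431.1 - 335.8 = -766.9
Secondary income: 136.1 - 168.0 + 665.9 = 634.0
Current account = 266.2 + 1657.2 + (-766.9) + 634.0 = 1790.5
(Excluded from the current account — capital account: acquisition of foreign patents and trademarks (non-produced assets) 197.4, debt forgiveness received from foreign official creditors 155.0; financial account: domestic pension funds' purchases of foreign equities 986.8, inward foreign direct investment in the manufacturing sector 553.3, foreign purchases of equities on the domestic stock exchange 940.8, purchases of foreign government bonds by domestic residents 581.9.)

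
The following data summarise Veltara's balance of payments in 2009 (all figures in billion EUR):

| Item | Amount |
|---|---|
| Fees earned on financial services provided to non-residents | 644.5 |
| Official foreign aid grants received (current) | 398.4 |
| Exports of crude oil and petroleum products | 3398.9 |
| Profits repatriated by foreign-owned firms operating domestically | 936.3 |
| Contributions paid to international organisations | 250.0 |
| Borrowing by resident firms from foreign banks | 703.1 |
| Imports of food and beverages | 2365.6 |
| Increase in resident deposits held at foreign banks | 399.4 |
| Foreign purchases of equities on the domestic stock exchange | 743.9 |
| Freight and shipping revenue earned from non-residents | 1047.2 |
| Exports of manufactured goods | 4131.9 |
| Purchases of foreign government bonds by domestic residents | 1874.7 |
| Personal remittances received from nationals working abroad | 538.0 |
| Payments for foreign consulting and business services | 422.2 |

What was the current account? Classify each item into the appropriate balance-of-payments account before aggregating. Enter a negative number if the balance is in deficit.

6184.8

Goods: 4131.9 + 3398.9 - 2365.6 = 5165.2
Services: 1047.2 - 422.2 + 644.5 = 1269.5
Primary income: -936.3
Secondary income: 538.0 + 398.4 - 250.0 = 686.4
Current account = 5165.2 + 1269.5 + (-936.3) + 686.4 = 6184.8
(Excluded from the current account — financial account: borrowing by resident firms from foreign banks 703.1, increase in resident deposits held at foreign banks 399.4, foreign purchases of equities on the domestic stock exchange 743.9, purchases of foreign government bonds by domestic residents 1874.7.)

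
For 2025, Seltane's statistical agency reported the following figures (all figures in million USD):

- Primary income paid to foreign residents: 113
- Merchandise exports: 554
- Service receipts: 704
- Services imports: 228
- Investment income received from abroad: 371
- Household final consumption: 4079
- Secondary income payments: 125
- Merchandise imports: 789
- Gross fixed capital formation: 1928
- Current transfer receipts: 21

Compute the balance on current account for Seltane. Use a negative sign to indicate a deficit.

395

Goods balance = 554 - 789 = -235
Services balance = 704 - 228 = 476
Trade balance (goods + services) = -235 + 476 = 241
Net primary income = 371 - 113 = 258
Net secondary income = 21 - 125 = -104
Current account = 241 + 258 + (-104) = 395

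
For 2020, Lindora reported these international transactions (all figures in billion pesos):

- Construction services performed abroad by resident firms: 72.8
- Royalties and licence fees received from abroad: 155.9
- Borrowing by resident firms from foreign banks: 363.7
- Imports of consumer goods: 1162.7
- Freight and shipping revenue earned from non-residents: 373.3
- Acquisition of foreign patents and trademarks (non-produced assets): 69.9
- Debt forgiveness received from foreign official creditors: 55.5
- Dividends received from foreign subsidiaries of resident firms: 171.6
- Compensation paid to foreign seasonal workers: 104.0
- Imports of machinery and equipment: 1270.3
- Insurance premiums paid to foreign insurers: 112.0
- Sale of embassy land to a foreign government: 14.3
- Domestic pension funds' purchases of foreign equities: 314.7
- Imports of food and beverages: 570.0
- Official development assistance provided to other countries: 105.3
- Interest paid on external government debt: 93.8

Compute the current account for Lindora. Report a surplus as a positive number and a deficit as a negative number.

Goods: -570.0 - 1270.3 - 1162.7 = -3003.0
Services: 373.3 + 72.8 + 155.9 - 112.0 = 490.0
Primary income: -104.0 - 93.8 + 171.6 = -26.2
Secondary income: -105.3
Current account = (-3003.0) + 490.0 + (-26.2) + (-105.3) = -2644.5
(Excluded from the current account — financial account: borrowing by resident firms from foreign banks 363.7, domestic pension funds' purchases of foreign equities 314.7; capital account: acquisition of foreign patents and trademarks (non-produced assets) 69.9, debt forgiveness received from foreign official creditors 55.5, sale of embassy land to a foreign government 14.3.)

-2644.5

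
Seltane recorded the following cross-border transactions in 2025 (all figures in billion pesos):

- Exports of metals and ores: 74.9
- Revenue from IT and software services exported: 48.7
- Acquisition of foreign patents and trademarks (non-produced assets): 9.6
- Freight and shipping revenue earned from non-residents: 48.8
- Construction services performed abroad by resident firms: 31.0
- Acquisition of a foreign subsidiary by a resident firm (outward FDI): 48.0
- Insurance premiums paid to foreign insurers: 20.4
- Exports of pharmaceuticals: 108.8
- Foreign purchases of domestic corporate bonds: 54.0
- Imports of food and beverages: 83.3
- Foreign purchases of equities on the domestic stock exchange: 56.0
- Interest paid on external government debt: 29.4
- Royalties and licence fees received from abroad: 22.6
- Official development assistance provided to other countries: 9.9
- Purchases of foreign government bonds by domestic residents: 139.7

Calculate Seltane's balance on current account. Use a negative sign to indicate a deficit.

Goods: -83.3 + 74.9 + 108.8 = 100.4
Services: 31.0 + 48.8 + 22.6 + 48.7 - 20.4 = 130.7
Primary income: -29.4
Secondary income: -9.9
Current account = 100.4 + 130.7 + (-29.4) + (-9.9) = 191.8
(Excluded from the current account — capital account: acquisition of foreign patents and trademarks (non-produced assets) 9.6; financial account: acquisition of a foreign subsidiary by a resident firm (outward FDI) 48.0, foreign purchases of domestic corporate bonds 54.0, foreign purchases of equities on the domestic stock exchange 56.0, purchases of foreign government bonds by domestic residents 139.7.)

191.8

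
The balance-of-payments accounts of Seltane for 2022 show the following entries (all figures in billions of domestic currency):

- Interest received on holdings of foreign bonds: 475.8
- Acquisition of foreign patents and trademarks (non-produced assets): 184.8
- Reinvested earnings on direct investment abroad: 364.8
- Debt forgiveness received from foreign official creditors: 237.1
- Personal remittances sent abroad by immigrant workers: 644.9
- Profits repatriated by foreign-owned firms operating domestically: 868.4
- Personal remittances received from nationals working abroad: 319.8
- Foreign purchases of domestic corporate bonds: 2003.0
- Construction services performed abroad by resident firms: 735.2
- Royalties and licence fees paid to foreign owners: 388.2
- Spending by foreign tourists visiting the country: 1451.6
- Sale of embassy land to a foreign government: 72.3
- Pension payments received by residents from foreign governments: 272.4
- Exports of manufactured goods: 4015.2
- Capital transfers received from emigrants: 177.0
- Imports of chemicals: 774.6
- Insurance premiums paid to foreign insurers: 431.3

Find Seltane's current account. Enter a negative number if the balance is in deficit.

Goods: -774.6 + 4015.2 = 3240.6
Services: -388.2 + 1451.6 - 431.3 + 735.2 = 1367.3
Primary income: 475.8 + 364.8 - 868.4 = -27.8
Secondary income: 319.8 - 644.9 + 272.4 = -52.7
Current account = 3240.6 + 1367.3 + (-27.8) + (-52.7) = 4527.4
(Excluded from the current account — capital account: acquisition of foreign patents and trademarks (non-produced assets) 184.8, debt forgiveness received from foreign official creditors 237.1, sale of embassy land to a foreign government 72.3, capital transfers received from emigrants 177.0; financial account: foreign purchases of domestic corporate bonds 2003.0.)

4527.4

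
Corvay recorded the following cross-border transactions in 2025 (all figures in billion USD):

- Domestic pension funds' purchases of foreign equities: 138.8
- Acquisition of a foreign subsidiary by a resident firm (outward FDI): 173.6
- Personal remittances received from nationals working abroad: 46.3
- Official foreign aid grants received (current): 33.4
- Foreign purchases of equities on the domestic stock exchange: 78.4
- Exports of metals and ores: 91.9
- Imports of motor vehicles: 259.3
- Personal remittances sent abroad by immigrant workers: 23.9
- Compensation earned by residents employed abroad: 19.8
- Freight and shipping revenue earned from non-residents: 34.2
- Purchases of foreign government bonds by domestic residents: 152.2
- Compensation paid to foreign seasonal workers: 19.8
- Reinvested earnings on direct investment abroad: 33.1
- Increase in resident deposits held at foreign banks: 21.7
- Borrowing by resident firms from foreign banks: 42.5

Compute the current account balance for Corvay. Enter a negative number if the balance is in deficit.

-44.3

Goods: -259.3 + 91.9 = -167.4
Services: 34.2
Primary income: -19.8 + 19.8 + 33.1 = 33.1
Secondary income: -23.9 + 46.3 + 33.4 = 55.8
Current account = (-167.4) + 34.2 + 33.1 + 55.8 = -44.3
(Excluded from the current account — financial account: domestic pension funds' purchases of foreign equities 138.8, acquisition of a foreign subsidiary by a resident firm (outward FDI) 173.6, foreign purchases of equities on the domestic stock exchange 78.4, purchases of foreign government bonds by domestic residents 152.2, increase in resident deposits held at foreign banks 21.7, borrowing by resident firms from foreign banks 42.5.)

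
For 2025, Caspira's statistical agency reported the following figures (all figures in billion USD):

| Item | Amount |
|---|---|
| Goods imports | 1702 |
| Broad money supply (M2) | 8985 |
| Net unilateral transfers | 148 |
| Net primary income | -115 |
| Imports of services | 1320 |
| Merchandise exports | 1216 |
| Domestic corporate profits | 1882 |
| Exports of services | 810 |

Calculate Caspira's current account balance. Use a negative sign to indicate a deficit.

-963

Goods balance = 1216 - 1702 = -486
Services balance = 810 - 1320 = -510
Trade balance (goods + services) = -486 + (-510) = -996
Net primary income = -115
Net secondary income = 148
Current account = -996 + (-115) + 148 = -963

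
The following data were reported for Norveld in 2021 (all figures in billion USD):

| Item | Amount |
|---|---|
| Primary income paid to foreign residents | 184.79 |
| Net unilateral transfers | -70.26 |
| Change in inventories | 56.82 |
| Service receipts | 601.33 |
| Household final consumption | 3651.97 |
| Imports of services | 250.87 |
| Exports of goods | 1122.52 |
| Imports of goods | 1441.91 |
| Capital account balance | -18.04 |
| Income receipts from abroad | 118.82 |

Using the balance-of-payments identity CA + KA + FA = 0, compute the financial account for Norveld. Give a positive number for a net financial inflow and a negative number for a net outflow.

Goods balance = 1122.52 - 1441.91 = -319.39
Services balance = 601.33 - 250.87 = 350.46
Trade balance (goods + services) = -319.39 + 350.46 = 31.07
Net primary income = 118.82 - 184.79 = -65.97
Net secondary income = -70.26
Current account = 31.07 + (-65.97) + (-70.26) = -105.16
Financial account = -(-105.16 + (-18.04)) = 123.20

123.20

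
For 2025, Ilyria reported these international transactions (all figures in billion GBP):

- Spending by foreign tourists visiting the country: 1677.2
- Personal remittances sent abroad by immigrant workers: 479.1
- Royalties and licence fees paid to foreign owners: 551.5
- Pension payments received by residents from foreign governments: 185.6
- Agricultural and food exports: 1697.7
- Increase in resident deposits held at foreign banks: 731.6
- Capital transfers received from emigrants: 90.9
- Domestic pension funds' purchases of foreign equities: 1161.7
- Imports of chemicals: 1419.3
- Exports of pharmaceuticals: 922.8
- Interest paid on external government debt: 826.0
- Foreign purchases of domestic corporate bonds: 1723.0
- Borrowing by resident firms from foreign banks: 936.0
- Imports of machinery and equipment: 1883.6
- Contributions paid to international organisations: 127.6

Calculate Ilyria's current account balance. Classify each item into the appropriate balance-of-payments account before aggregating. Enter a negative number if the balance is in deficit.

-803.8

Goods: -1883.6 + 922.8 - 1419.3 + 1697.7 = -682.4
Services: -551.5 + 1677.2 = 1125.7
Primary income: -826.0
Secondary income: -127.6 - 479.1 + 185.6 = -421.1
Current account = (-682.4) + 1125.7 + (-826.0) + (-421.1) = -803.8
(Excluded from the current account — financial account: increase in resident deposits held at foreign banks 731.6, domestic pension funds' purchases of foreign equities 1161.7, foreign purchases of domestic corporate bonds 1723.0, borrowing by resident firms from foreign banks 936.0; capital account: capital transfers received from emigrants 90.9.)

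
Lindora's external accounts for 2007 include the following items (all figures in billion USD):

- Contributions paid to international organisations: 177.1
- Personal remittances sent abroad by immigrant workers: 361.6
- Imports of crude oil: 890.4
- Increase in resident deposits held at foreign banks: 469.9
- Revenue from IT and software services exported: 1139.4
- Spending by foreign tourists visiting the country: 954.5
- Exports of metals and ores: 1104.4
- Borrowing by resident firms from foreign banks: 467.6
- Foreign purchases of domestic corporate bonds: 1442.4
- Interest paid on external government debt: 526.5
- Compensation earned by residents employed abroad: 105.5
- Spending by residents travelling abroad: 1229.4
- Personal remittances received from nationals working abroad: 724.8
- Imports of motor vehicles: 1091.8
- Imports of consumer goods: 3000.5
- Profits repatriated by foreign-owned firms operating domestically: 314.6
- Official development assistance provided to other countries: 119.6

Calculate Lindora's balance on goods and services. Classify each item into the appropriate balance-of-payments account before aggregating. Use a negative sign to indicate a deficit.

-3013.8

Goods: -890.4 + 1104.4 - 3000.5 - 1091.8 = -3878.3
Services: 1139.4 - 1229.4 + 954.5 = 864.5
Trade balance = -3878.3 + 864.5 = -3013.8
(Excluded from the trade balance — secondary income: contributions paid to international organisations 177.1, personal remittances sent abroad by immigrant workers 361.6, personal remittances received from nationals working abroad 724.8, official development assistance provided to other countries 119.6; financial account: increase in resident deposits held at foreign banks 469.9, borrowing by resident firms from foreign banks 467.6, foreign purchases of domestic corporate bonds 1442.4; primary income: interest paid on external government debt 526.5, compensation earned by residents employed abroad 105.5, profits repatriated by foreign-owned firms operating domestically 314.6.)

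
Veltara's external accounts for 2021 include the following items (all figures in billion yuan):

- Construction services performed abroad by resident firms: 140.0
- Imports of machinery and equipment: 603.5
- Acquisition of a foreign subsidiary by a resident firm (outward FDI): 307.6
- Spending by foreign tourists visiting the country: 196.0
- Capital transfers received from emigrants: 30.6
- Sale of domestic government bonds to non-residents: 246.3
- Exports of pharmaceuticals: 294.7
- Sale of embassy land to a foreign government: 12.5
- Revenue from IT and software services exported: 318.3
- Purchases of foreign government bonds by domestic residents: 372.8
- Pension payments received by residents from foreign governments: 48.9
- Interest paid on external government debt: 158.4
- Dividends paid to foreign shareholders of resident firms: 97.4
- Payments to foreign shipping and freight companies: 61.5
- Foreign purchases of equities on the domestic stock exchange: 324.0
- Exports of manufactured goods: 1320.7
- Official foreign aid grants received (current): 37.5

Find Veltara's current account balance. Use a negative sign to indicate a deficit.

Goods: 1320.7 + 294.7 - 603.5 = 1011.9
Services: 318.3 - 61.5 + 196.0 + 140.0 = 592.8
Primary income: -97.4 - 158.4 = -255.8
Secondary income: 48.9 + 37.5 = 86.4
Current account = 1011.9 + 592.8 + (-255.8) + 86.4 = 1435.3
(Excluded from the current account — financial account: acquisition of a foreign subsidiary by a resident firm (outward FDI) 307.6, sale of domestic government bonds to non-residents 246.3, purchases of foreign government bonds by domestic residents 372.8, foreign purchases of equities on the domestic stock exchange 324.0; capital account: capital transfers received from emigrants 30.6, sale of embassy land to a foreign government 12.5.)

1435.3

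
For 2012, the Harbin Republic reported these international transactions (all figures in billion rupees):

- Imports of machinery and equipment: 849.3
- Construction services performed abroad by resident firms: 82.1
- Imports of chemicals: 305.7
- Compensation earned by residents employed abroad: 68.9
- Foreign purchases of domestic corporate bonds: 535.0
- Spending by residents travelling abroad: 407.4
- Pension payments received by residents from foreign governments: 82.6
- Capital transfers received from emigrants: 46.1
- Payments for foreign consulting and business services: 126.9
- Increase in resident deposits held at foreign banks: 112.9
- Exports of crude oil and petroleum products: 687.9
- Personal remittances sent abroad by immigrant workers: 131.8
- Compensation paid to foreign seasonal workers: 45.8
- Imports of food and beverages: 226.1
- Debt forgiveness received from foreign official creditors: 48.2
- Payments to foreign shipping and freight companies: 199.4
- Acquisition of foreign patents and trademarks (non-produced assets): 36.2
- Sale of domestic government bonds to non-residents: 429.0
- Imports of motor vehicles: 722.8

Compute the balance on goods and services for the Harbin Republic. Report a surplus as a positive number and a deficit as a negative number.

Goods: -226.1 - 305.7 - 722.8 + 687.9 - 849.3 = -1416.0
Services: -199.4 - 407.4 - 126.9 + 82.1 = -651.6
Trade balance = -1416.0 + (-651.6) = -2067.6
(Excluded from the trade balance — primary income: compensation earned by residents employed abroad 68.9, compensation paid to foreign seasonal workers 45.8; financial account: foreign purchases of domestic corporate bonds 535.0, increase in resident deposits held at foreign banks 112.9, sale of domestic government bonds to non-residents 429.0; secondary income: pension payments received by residents from foreign governments 82.6, personal remittances sent abroad by immigrant workers 131.8; capital account: capital transfers received from emigrants 46.1, debt forgiveness received from foreign official creditors 48.2, acquisition of foreign patents and trademarks (non-produced assets) 36.2.)

-2067.6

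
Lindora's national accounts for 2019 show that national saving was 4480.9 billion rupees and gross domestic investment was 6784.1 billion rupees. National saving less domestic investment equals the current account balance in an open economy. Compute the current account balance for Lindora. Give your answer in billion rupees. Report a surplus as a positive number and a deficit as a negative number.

S - I = CA (net lending to the rest of the world).
CA = S - I = 4480.9 - 6784.1 = -2303.2

-2303.2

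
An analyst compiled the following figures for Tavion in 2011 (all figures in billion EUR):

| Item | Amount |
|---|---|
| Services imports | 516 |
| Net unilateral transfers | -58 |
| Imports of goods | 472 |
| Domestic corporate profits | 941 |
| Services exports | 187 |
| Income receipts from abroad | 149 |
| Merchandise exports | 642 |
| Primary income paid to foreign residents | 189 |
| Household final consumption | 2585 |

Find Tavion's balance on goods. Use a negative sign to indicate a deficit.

170

Goods balance = 642 - 472 = 170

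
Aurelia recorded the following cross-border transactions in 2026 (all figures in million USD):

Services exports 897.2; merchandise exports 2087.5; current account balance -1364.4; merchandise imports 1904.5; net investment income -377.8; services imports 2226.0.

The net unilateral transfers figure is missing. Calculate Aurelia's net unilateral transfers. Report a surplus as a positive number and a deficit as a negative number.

Current account = goods balance + services balance + net primary income + net secondary income
Sum of the known components = -1523.6
Net unilateral transfers = CA - (known components) = -1364.4 - (-1523.6) = 159.2

159.2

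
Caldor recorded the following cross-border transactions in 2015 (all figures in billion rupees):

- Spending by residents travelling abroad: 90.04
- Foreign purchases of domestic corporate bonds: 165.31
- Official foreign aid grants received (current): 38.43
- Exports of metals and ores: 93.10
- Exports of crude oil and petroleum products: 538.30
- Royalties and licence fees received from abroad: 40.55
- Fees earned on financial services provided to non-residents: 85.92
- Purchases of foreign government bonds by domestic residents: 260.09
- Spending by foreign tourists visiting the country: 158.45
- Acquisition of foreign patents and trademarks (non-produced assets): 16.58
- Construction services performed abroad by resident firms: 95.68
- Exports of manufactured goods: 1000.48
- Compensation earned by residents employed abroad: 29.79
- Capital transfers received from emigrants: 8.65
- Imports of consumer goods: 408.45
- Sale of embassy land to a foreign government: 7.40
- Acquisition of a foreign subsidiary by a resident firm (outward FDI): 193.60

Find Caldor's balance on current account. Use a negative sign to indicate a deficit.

Goods: 1000.48 - 408.45 + 538.30 + 93.10 = 1223.43
Services: 95.68 + 158.45 + 85.92 - 90.04 + 40.55 = 290.56
Primary income: 29.79
Secondary income: 38.43
Current account = 1223.43 + 290.56 + 29.79 + 38.43 = 1582.21
(Excluded from the current account — financial account: foreign purchases of domestic corporate bonds 165.31, purchases of foreign government bonds by domestic residents 260.09, acquisition of a foreign subsidiary by a resident firm (outward FDI) 193.60; capital account: acquisition of foreign patents and trademarks (non-produced assets) 16.58, capital transfers received from emigrants 8.65, sale of embassy land to a foreign government 7.40.)

1582.21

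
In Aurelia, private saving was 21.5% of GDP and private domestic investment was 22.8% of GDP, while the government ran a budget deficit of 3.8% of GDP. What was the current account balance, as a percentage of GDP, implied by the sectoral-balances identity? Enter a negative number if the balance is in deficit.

-5.1

By the sectoral-balances identity, CA = (S_private - I) + (T - G).
Private balance = 21.5 - 22.8 = -1.3
Government balance (T - G) = -3.8
CA = -1.3 + (-3.8) = -5.1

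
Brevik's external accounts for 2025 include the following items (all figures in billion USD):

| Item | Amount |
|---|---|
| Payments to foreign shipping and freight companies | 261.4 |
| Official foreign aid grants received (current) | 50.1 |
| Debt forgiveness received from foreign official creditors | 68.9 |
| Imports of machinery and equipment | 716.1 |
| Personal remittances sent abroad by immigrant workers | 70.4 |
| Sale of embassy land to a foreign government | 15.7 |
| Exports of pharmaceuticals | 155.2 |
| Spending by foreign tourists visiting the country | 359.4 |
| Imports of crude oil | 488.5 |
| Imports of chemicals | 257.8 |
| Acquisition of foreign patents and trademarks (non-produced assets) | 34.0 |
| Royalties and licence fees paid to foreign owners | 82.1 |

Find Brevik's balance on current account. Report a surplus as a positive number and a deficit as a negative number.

Goods: 155.2 - 257.8 - 488.5 - 716.1 = -1307.2
Services: 359.4 - 82.1 - 261.4 = 15.9
Secondary income: -70.4 + 50.1 = -20.3
Current account = (-1307.2) + 15.9 + (-20.3) = -1311.6
(Excluded from the current account — capital account: debt forgiveness received from foreign official creditors 68.9, sale of embassy land to a foreign government 15.7, acquisition of foreign patents and trademarks (non-produced assets) 34.0.)

-1311.6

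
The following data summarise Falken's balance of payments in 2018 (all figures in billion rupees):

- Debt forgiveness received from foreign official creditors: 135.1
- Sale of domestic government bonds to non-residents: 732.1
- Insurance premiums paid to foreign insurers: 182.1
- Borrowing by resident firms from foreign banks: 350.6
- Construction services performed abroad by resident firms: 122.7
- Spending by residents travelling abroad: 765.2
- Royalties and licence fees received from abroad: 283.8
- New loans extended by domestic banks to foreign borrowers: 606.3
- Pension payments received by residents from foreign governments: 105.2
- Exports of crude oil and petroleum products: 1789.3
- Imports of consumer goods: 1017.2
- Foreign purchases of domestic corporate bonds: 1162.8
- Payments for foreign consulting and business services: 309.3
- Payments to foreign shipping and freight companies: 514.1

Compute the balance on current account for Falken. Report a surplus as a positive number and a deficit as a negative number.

-486.9

Goods: -1017.2 + 1789.3 = 772.1
Services: 122.7 - 309.3 - 514.1 - 765.2 - 182.1 + 283.8 = -1364.2
Secondary income: 105.2
Current account = 772.1 + (-1364.2) + 105.2 = -486.9
(Excluded from the current account — capital account: debt forgiveness received from foreign official creditors 135.1; financial account: sale of domestic government bonds to non-residents 732.1, borrowing by resident firms from foreign banks 350.6, new loans extended by domestic banks to foreign borrowers 606.3, foreign purchases of domestic corporate bonds 1162.8.)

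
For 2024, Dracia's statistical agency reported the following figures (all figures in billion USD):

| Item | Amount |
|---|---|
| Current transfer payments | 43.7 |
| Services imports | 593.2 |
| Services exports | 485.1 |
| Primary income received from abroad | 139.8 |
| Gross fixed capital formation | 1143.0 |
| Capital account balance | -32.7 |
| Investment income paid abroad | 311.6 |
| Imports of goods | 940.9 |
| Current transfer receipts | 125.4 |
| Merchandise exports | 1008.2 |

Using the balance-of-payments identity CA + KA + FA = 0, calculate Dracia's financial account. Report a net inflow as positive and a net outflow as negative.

Goods balance = 1008.2 - 940.9 = 67.3
Services balance = 485.1 - 593.2 = -108.1
Trade balance (goods + services) = 67.3 + (-108.1) = -40.8
Net primary income = 139.8 - 311.6 = -171.8
Net secondary income = 125.4 - 43.7 = 81.7
Current account = -40.8 + (-171.8) + 81.7 = -130.9
Financial account = -(-130.9 + (-32.7)) = 163.6

163.6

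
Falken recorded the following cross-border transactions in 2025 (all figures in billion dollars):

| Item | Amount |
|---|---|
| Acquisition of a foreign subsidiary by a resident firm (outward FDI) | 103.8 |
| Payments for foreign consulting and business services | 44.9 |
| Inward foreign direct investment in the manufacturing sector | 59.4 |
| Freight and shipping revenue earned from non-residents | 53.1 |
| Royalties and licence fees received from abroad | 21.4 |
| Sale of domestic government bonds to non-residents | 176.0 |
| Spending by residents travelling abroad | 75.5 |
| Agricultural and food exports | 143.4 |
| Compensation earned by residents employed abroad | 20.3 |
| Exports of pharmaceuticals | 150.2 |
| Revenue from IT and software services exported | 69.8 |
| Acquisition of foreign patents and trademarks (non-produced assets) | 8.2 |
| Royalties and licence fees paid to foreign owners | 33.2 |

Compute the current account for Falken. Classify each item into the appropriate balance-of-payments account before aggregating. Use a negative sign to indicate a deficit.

Goods: 150.2 + 143.4 = 293.6
Services: -44.9 - 33.2 + 69.8 - 75.5 + 53.1 + 21.4 = -9.3
Primary income: 20.3
Current account = 293.6 + (-9.3) + 20.3 = 304.6
(Excluded from the current account — financial account: acquisition of a foreign subsidiary by a resident firm (outward FDI) 103.8, inward foreign direct investment in the manufacturing sector 59.4, sale of domestic government bonds to non-residents 176.0; capital account: acquisition of foreign patents and trademarks (non-produced assets) 8.2.)

304.6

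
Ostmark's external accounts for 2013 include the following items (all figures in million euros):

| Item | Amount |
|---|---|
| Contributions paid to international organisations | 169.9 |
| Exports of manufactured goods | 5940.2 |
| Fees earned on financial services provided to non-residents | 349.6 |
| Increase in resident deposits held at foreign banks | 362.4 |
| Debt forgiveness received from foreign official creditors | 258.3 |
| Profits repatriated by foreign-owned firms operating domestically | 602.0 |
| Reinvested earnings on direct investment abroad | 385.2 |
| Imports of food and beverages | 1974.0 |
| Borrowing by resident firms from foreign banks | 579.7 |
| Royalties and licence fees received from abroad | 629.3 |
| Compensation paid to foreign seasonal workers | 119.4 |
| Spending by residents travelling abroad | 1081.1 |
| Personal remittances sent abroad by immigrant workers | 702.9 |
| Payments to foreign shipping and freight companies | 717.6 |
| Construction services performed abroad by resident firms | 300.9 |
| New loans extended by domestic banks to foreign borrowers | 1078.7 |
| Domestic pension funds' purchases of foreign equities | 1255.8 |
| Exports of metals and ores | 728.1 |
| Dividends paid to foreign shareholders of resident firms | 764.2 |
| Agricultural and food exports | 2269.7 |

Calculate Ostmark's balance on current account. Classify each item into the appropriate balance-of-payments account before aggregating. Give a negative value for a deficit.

4471.9

Goods: 728.1 - 1974.0 + 2269.7 + 5940.2 = 6964.0
Services: -717.6 - 1081.1 + 349.6 + 629.3 + 300.9 = -518.9
Primary income: 385.2 - 602.0 - 764.2 - 119.4 = -1100.4
Secondary income: -169.9 - 702.9 = -872.8
Current account = 6964.0 + (-518.9) + (-1100.4) + (-872.8) = 4471.9
(Excluded from the current account — financial account: increase in resident deposits held at foreign banks 362.4, borrowing by resident firms from foreign banks 579.7, new loans extended by domestic banks to foreign borrowers 1078.7, domestic pension funds' purchases of foreign equities 1255.8; capital account: debt forgiveness received from foreign official creditors 258.3.)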